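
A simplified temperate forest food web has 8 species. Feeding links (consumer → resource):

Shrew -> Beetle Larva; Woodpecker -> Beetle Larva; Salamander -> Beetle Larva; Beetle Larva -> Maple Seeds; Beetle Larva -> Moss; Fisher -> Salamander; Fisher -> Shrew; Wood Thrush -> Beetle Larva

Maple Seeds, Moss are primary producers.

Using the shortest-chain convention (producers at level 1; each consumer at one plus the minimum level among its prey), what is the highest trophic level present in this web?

Producers (level 1): Maple Seeds, Moss.
Following each consumer down to its lowest-level prey: Maple Seeds → Beetle Larva → Shrew → Fisher (levels 1 through 4).
All prey of Fisher (Shrew 3, Salamander 3) are at level 3 or above, so Fisher is at level 1 + 3 = 4.
Every consumer has at least one prey at level 3 or below, so none exceeds level 4.

4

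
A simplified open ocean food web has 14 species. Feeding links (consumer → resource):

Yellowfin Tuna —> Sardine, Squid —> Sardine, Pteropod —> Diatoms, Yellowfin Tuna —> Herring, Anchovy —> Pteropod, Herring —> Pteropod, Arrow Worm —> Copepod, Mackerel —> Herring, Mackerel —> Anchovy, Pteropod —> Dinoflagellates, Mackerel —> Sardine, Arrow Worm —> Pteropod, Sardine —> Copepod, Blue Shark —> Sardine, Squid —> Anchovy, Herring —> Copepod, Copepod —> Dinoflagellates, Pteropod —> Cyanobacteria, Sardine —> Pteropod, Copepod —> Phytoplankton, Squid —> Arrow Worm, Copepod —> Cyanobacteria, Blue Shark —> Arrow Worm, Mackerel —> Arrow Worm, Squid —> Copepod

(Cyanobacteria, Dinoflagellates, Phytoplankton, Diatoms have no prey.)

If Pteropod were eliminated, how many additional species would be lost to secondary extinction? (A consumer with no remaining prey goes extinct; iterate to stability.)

1

Remove Pteropod.
Round 1: Anchovy (all prey gone) → extinct.
No further losses. Total secondary extinctions: 1.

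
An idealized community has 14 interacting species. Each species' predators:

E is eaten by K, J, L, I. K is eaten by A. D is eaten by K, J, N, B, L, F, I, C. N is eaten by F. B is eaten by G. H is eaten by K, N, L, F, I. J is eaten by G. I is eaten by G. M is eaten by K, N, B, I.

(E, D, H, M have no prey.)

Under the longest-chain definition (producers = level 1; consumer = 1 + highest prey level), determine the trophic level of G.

Trophic level 3

D is a producer → level 1.
B eats D (level 1); other prey at levels: M 1 → level 2.
G eats B (level 2); other prey at levels: J 2, I 2 → level 3.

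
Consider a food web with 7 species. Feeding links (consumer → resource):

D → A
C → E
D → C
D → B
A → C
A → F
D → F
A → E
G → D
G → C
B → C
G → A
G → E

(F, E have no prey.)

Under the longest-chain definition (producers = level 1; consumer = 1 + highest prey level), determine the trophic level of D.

E is a producer → level 1.
C eats E → level 2.
A eats C (level 2); other prey at levels: F 1, E 1 → level 3.
D eats A (level 3); other prey at levels: F 1, C 2, B 3 → level 4.

Trophic level 4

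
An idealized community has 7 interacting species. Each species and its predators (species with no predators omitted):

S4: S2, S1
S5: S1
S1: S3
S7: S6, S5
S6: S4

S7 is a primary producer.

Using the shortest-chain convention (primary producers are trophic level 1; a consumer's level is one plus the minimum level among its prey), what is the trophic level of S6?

S7 is a producer → level 1.
S6 eats S7 → level 2.

Trophic level 2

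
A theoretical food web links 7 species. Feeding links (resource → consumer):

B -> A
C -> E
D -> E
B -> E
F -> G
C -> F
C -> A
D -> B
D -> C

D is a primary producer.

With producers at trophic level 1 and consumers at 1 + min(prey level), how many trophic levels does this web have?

4

Producers (level 1): D.
Following each consumer down to its lowest-level prey: D → C → F → G (levels 1 through 4).
All prey of G (F 3) are at level 3 or above, so G is at level 1 + 3 = 4.
Every consumer has at least one prey at level 3 or below, so none exceeds level 4.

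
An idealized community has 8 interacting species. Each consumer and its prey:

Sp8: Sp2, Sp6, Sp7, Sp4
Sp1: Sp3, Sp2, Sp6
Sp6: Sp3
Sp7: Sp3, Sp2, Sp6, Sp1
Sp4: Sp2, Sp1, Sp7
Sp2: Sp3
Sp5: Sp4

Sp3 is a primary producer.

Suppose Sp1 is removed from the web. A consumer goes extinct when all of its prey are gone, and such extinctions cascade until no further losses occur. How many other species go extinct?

Remove Sp1.
Every predator of it retains at least one other prey: Sp7 still has Sp3, Sp2, Sp6; Sp4 still has Sp2, Sp7.
No consumer loses all prey, so no secondary extinctions occur.

0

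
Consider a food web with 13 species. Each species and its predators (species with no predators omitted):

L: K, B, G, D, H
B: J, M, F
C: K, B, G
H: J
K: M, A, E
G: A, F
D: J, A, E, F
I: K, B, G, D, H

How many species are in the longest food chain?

One longest chain: C → B → J.
It has 3 species and 2 links.

3 species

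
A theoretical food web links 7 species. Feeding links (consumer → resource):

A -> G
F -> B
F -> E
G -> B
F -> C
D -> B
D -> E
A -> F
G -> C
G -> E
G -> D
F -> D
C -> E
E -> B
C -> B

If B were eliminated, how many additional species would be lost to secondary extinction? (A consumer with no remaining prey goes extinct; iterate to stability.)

Remove B.
Round 1: E (all prey gone) → extinct.
Round 2: D (all prey gone), C (all prey gone) → extinct.
Round 3: F (all prey gone), G (all prey gone) → extinct.
Round 4: A (all prey gone) → extinct.
No further losses. Total secondary extinctions: 6.

6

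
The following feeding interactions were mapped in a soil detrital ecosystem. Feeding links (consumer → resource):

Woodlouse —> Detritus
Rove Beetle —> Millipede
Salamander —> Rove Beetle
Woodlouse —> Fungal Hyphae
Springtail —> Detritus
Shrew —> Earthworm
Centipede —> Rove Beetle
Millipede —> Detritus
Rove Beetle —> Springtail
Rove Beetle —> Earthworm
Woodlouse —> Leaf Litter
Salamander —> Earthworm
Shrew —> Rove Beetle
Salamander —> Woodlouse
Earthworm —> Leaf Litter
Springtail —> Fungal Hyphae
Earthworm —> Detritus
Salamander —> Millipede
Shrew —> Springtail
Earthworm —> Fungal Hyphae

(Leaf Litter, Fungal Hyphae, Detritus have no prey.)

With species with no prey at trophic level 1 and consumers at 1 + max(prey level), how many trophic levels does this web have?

4

Basal resources (level 1): Leaf Litter, Fungal Hyphae, Detritus.
Leaf Litter → Earthworm → Rove Beetle → Salamander gives Salamander level 4.
No species has a prey at level 4, so no species reaches level 5.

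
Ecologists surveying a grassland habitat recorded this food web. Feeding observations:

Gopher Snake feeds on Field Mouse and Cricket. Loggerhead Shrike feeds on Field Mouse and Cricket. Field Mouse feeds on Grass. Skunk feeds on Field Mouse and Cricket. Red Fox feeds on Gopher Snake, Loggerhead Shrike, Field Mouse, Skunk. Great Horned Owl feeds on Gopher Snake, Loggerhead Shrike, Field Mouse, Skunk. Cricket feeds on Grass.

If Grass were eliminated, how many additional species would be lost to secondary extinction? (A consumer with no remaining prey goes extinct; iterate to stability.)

Remove Grass.
Round 1: Cricket (all prey gone), Field Mouse (all prey gone) → extinct.
Round 2: Gopher Snake (all prey gone), Skunk (all prey gone), Loggerhead Shrike (all prey gone) → extinct.
Round 3: Red Fox (all prey gone), Great Horned Owl (all prey gone) → extinct.
No further losses. Total secondary extinctions: 7.

7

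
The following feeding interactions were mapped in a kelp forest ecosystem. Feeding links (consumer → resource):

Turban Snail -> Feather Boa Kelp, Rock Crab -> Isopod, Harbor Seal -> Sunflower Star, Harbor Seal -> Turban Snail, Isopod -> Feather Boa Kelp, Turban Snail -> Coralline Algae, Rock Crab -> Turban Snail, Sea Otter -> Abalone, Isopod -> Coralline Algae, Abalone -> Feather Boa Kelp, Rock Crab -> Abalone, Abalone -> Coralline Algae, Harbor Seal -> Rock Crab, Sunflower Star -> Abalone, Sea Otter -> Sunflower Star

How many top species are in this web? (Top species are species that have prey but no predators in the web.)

2

Top species (has prey, but nothing eats it): Harbor Seal, Sea Otter.
Count: 2.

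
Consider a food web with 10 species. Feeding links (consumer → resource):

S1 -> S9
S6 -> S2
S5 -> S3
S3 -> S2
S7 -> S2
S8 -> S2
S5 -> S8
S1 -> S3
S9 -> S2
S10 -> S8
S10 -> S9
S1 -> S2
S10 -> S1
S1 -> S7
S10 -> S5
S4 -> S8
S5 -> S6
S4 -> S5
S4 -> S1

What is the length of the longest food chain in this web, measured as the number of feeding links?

3 links

One longest chain: S2 → S7 → S1 → S4.
It has 4 species and 3 links.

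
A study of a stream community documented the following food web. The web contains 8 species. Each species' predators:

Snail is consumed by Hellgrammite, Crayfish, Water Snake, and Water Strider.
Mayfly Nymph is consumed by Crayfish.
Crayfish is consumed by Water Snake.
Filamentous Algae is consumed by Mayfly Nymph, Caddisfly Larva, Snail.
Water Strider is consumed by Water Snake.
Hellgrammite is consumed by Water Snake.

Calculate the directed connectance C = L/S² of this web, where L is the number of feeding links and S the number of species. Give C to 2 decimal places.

The web has S = 8 species and L = 11 feeding links.
C = L / S² = 11 / 64 = 0.1719 ≈ 0.17.

C = 0.17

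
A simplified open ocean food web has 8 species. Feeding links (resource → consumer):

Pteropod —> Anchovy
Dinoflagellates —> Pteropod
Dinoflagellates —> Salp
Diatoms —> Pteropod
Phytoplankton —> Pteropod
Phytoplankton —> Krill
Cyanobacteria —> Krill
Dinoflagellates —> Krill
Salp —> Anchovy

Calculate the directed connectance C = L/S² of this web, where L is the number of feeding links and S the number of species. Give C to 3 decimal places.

C = 0.141

The web has S = 8 species and L = 9 feeding links.
C = L / S² = 9 / 64 = 0.1406 ≈ 0.141.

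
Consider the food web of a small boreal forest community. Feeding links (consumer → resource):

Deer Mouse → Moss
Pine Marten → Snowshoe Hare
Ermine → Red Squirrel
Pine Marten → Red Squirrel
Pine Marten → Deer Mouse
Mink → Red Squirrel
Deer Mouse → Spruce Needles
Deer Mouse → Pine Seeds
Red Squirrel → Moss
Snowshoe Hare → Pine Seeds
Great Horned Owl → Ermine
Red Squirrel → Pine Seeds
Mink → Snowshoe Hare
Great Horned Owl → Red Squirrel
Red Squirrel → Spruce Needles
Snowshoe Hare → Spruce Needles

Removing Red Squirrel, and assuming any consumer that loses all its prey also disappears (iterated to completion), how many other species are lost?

Remove Red Squirrel.
Round 1: Ermine (all prey gone) → extinct.
Round 2: Great Horned Owl (all prey gone) → extinct.
No further losses. Total secondary extinctions: 2.

2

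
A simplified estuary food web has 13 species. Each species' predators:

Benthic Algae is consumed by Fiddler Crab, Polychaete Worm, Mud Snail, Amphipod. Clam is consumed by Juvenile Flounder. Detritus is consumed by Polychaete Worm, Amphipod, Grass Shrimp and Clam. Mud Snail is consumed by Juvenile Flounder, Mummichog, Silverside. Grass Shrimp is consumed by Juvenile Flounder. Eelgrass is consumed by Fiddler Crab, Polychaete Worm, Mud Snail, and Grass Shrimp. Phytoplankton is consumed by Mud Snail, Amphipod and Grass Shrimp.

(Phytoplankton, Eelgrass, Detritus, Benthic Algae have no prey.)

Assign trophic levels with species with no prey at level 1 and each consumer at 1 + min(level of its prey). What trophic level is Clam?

Trophic level 2

Detritus has no prey (basal) → level 1.
Clam eats Detritus → level 2.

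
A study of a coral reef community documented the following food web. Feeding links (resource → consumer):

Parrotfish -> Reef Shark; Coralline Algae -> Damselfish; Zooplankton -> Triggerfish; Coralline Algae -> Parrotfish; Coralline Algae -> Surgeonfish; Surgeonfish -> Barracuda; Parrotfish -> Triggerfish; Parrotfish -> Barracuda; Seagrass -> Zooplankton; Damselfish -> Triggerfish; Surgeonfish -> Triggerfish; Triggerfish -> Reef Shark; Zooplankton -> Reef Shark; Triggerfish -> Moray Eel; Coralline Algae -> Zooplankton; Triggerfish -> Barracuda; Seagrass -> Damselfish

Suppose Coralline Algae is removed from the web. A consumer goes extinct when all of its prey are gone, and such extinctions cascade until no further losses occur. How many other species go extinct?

Remove Coralline Algae.
Round 1: Parrotfish (all prey gone), Surgeonfish (all prey gone) → extinct.
No further losses. Total secondary extinctions: 2.

2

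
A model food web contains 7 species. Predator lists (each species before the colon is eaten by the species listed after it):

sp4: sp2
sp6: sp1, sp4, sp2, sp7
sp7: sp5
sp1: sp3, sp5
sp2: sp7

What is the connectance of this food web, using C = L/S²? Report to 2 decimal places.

The web has S = 7 species and L = 9 feeding links.
C = L / S² = 9 / 49 = 0.1837 ≈ 0.18.

C = 0.18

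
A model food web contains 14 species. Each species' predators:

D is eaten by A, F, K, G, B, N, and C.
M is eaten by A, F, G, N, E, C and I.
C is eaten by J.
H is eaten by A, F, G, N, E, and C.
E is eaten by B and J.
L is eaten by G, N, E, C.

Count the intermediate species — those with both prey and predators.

Intermediate species (has both prey and predators): E, C.
Count: 2.

2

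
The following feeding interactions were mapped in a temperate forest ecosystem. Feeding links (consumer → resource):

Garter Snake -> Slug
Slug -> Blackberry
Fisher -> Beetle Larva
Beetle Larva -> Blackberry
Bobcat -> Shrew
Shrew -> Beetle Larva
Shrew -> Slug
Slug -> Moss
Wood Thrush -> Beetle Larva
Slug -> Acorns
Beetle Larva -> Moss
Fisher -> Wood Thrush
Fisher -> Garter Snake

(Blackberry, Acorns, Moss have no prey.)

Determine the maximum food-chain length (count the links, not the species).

3 links

One longest chain: Blackberry → Slug → Shrew → Bobcat.
It has 4 species and 3 links.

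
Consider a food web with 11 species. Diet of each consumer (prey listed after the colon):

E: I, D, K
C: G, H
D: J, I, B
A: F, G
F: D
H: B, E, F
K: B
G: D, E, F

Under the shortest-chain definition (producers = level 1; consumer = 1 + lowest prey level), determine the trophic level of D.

Trophic level 2

J is a producer → level 1.
D eats J → level 2.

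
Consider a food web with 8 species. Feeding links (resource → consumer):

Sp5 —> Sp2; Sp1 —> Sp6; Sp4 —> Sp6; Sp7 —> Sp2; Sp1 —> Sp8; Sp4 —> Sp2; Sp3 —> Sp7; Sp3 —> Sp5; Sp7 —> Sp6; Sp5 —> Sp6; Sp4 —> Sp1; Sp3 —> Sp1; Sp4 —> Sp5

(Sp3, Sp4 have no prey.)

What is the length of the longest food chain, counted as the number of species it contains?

One longest chain: Sp3 → Sp7 → Sp2.
It has 3 species and 2 links.

3 species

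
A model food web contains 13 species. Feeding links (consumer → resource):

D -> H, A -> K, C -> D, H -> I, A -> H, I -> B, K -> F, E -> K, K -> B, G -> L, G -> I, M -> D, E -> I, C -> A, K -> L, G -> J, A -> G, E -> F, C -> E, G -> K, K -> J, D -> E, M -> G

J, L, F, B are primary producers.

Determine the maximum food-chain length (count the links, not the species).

One longest chain: B → I → H → D → C.
It has 5 species and 4 links.

4 links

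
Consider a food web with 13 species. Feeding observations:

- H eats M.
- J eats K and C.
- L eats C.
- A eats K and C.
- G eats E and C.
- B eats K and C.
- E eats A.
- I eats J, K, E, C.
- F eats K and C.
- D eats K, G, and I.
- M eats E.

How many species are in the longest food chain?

5 species

One longest chain: K → A → E → M → H.
It has 5 species and 4 links.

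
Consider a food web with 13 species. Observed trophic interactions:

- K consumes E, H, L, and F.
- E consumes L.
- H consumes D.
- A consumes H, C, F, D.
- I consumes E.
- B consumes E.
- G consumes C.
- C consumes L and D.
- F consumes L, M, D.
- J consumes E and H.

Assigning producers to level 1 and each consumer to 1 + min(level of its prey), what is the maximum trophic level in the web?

Producers (level 1): M, D, L.
Following each consumer down to its lowest-level prey: D → C → G (levels 1 through 3).
All prey of G (C 2) are at level 2 or above, so G is at level 1 + 2 = 3.
Every consumer has at least one prey at level 2 or below, so none exceeds level 3.

3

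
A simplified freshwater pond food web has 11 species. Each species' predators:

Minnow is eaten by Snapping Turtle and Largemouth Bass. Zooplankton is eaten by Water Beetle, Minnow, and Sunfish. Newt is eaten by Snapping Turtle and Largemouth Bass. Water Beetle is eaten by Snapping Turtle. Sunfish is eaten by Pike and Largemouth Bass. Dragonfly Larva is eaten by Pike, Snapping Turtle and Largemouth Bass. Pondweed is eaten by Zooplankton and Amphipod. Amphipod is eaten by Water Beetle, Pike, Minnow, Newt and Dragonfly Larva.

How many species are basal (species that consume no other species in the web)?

Basal species (no prey listed): Pondweed.
Count: 1.

1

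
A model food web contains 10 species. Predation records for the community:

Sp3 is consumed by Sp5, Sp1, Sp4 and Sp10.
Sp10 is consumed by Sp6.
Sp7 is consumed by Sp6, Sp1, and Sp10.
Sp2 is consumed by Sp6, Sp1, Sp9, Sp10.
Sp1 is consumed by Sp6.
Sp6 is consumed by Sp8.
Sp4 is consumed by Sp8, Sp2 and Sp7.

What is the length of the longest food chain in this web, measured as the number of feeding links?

5 links

One longest chain: Sp3 → Sp4 → Sp2 → Sp10 → Sp6 → Sp8.
It has 6 species and 5 links.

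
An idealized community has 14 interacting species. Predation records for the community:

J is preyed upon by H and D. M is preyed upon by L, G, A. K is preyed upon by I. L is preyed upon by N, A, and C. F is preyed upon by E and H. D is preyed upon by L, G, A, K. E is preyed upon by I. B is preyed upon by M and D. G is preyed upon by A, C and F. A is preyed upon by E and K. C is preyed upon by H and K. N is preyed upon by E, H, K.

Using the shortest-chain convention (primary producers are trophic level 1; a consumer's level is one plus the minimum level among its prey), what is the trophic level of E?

Trophic level 4

J is a producer → level 1.
D eats J → level 2.
A eats D → level 3.
E eats A → level 4.
No prey of E is below level 3, so 4 is the minimum.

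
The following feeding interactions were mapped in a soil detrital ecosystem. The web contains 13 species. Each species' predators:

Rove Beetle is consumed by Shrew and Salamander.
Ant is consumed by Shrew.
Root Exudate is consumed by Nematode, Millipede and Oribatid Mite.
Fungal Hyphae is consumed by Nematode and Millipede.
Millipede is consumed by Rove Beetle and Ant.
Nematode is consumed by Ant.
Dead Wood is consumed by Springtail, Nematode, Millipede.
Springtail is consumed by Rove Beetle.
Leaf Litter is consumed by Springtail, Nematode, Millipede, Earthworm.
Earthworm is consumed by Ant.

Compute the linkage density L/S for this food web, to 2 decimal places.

L/S = 1.54

There are L = 20 links among S = 13 species.
L/S = 20/13 = 1.5385 ≈ 1.54.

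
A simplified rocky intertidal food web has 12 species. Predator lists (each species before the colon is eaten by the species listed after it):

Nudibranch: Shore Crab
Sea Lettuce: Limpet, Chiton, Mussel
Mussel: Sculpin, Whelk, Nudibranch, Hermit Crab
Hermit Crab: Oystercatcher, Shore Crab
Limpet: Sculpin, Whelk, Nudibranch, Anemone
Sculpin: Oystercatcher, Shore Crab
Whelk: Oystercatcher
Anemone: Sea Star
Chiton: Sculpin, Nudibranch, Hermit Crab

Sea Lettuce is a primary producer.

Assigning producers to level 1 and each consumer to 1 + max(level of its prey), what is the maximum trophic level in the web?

Producers (level 1): Sea Lettuce.
Sea Lettuce → Limpet → Anemone → Sea Star gives Sea Star level 4.
No species has a prey at level 4, so no species reaches level 5.

4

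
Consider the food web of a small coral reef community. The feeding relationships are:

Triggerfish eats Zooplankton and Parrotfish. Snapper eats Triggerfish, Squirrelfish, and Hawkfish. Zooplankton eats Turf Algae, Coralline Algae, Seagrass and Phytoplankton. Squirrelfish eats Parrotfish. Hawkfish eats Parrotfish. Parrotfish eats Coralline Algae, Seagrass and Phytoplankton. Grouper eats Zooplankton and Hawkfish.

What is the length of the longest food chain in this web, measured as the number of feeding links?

3 links

One longest chain: Seagrass → Parrotfish → Hawkfish → Snapper.
It has 4 species and 3 links.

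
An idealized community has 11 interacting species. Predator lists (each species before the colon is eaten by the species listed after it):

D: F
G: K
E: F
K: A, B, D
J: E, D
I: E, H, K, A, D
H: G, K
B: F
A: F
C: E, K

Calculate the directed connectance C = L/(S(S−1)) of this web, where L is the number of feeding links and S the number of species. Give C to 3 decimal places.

C = 0.173

The web has S = 11 species and L = 19 feeding links.
C = L / (S(S−1)) = 19 / 110 = 0.1727 ≈ 0.173.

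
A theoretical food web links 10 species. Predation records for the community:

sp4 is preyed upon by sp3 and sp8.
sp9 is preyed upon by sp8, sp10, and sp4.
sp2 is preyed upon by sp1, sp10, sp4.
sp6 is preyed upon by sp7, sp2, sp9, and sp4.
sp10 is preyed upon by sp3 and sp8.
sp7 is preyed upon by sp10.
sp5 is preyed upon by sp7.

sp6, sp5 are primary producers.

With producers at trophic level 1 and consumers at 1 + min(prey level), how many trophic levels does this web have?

3

Producers (level 1): sp6, sp5.
Following each consumer down to its lowest-level prey: sp6 → sp9 → sp8 (levels 1 through 3).
All prey of sp8 (sp9 2, sp4 2, sp10 3) are at level 2 or above, so sp8 is at level 1 + 2 = 3.
Every consumer has at least one prey at level 2 or below, so none exceeds level 3.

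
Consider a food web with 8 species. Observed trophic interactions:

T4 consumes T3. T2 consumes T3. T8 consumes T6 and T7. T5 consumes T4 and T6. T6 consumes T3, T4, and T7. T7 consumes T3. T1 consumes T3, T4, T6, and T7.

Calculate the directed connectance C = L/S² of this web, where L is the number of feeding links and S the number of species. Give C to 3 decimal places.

C = 0.219

The web has S = 8 species and L = 14 feeding links.
C = L / S² = 14 / 64 = 0.2188 ≈ 0.219.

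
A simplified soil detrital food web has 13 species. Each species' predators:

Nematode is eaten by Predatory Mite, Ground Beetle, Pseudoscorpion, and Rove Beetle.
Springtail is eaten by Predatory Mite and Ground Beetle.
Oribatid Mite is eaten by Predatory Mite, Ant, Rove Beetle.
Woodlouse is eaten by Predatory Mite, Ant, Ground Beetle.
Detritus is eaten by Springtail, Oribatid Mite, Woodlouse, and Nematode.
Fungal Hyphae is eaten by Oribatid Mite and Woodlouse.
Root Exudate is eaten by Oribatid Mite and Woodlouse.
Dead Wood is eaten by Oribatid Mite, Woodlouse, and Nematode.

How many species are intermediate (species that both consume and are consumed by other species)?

4

Intermediate species (has both prey and predators): Nematode, Oribatid Mite, Springtail, Woodlouse.
Count: 4.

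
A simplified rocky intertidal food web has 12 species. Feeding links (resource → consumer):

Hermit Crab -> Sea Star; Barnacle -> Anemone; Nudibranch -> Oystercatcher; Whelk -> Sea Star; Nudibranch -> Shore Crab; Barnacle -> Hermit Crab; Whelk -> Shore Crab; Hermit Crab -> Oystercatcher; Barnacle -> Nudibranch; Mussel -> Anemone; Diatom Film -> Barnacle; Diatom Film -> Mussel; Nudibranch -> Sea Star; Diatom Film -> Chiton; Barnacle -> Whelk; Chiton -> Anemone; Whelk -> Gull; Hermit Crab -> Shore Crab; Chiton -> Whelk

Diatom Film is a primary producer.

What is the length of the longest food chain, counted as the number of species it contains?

4 species

One longest chain: Diatom Film → Barnacle → Hermit Crab → Sea Star.
It has 4 species and 3 links.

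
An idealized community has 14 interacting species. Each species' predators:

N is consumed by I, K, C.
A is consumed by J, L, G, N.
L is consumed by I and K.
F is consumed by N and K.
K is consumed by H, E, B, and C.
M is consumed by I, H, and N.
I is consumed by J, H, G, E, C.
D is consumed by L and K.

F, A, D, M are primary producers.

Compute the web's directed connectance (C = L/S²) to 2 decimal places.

C = 0.13

The web has S = 14 species and L = 25 feeding links.
C = L / S² = 25 / 196 = 0.1276 ≈ 0.13.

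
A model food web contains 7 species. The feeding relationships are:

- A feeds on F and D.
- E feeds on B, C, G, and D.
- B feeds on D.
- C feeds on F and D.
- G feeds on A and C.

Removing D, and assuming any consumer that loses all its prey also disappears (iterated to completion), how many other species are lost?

1

Remove D.
Round 1: B (all prey gone) → extinct.
No further losses. Total secondary extinctions: 1.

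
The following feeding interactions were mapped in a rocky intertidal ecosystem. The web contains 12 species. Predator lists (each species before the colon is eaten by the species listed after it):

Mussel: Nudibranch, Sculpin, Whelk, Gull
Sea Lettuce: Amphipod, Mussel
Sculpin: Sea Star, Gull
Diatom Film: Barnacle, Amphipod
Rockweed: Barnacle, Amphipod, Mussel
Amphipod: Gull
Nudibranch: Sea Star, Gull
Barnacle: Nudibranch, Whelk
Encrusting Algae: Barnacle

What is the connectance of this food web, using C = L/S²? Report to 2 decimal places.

The web has S = 12 species and L = 19 feeding links.
C = L / S² = 19 / 144 = 0.1319 ≈ 0.13.

C = 0.13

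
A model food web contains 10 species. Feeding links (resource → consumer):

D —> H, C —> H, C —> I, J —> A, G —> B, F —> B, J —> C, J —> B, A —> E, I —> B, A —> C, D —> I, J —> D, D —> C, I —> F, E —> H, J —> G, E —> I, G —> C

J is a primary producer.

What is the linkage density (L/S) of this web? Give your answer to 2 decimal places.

There are L = 19 links among S = 10 species.
L/S = 19/10 = 1.9000 ≈ 1.90.

L/S = 1.90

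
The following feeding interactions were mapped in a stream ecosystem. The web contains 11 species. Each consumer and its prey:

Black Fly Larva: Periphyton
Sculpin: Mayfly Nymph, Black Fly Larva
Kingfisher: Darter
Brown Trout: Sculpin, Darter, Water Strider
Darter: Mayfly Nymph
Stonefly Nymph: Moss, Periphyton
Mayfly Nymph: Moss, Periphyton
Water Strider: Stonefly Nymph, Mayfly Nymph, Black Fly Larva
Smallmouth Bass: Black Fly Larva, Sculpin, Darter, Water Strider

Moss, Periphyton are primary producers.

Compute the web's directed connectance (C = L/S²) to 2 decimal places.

C = 0.16

The web has S = 11 species and L = 19 feeding links.
C = L / S² = 19 / 121 = 0.1570 ≈ 0.16.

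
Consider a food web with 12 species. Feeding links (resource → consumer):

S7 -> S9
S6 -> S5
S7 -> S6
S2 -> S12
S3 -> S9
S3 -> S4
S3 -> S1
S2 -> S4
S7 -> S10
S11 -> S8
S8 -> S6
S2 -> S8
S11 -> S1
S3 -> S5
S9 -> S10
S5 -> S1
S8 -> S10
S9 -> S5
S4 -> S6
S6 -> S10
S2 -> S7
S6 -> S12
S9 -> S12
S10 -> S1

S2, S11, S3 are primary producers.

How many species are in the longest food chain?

5 species

One longest chain: S2 → S7 → S9 → S5 → S1.
It has 5 species and 4 links.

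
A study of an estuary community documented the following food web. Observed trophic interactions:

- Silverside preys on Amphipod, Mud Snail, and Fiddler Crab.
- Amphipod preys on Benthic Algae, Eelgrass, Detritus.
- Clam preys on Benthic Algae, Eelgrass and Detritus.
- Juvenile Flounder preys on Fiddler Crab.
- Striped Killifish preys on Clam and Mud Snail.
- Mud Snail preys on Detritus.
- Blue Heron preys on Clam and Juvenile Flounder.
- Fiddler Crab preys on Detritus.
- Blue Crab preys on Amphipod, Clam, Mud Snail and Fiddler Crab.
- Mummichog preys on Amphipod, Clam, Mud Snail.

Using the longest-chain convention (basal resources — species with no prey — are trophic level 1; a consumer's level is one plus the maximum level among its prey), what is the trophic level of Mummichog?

Trophic level 3

Benthic Algae has no prey (basal) → level 1.
Amphipod eats Benthic Algae (level 1); other prey at levels: Eelgrass 1, Detritus 1 → level 2.
Mummichog eats Amphipod (level 2); other prey at levels: Clam 2, Mud Snail 2 → level 3.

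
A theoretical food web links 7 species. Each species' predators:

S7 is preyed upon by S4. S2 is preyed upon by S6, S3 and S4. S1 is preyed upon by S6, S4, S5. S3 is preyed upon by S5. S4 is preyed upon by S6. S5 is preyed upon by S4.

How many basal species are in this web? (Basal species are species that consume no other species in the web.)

Basal species (no prey listed): S2, S7, S1.
Count: 3.

3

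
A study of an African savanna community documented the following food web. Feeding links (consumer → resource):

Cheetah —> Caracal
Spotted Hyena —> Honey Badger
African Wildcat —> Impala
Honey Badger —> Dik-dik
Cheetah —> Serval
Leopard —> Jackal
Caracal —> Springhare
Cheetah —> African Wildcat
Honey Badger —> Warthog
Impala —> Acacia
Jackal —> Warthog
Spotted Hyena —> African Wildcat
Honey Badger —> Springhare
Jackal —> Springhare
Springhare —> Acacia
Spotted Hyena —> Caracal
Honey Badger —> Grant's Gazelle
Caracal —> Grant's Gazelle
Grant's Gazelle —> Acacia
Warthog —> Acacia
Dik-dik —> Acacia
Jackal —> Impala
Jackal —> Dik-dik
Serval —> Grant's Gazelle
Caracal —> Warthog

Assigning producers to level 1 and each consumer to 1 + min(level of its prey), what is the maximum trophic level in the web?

4

Producers (level 1): Acacia.
Following each consumer down to its lowest-level prey: Acacia → Grant's Gazelle → Caracal → Cheetah (levels 1 through 4).
All prey of Cheetah (Caracal 3, African Wildcat 3, Serval 3) are at level 3 or above, so Cheetah is at level 1 + 3 = 4.
Every consumer has at least one prey at level 3 or below, so none exceeds level 4.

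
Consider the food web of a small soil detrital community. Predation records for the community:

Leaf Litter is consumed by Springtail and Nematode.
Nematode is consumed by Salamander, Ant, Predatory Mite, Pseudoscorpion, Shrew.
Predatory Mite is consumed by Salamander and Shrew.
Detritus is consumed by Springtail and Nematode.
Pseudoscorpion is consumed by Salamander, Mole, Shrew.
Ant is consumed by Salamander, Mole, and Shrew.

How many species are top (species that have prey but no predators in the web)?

4

Top species (has prey, but nothing eats it): Springtail, Shrew, Salamander, Mole.
Count: 4.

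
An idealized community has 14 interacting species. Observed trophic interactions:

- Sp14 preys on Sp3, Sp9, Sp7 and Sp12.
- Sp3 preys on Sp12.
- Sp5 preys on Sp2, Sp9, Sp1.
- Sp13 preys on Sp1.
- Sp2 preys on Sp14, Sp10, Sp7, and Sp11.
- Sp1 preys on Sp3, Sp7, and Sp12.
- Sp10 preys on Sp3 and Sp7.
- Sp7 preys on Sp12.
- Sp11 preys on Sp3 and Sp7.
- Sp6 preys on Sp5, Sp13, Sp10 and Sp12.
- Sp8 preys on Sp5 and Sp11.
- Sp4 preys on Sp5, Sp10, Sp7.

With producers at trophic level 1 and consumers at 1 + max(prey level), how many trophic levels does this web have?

6

Producers (level 1): Sp9, Sp12.
Sp12 → Sp3 → Sp11 → Sp2 → Sp5 → Sp6 gives Sp6 level 6.
No species has a prey at level 6, so no species reaches level 7.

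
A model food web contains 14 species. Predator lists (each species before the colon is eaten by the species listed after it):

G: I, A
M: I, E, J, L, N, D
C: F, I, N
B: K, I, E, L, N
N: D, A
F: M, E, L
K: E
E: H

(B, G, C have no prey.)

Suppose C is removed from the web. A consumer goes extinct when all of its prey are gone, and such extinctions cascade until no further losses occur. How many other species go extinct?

3

Remove C.
Round 1: F (all prey gone) → extinct.
Round 2: M (all prey gone) → extinct.
Round 3: J (all prey gone) → extinct.
No further losses. Total secondary extinctions: 3.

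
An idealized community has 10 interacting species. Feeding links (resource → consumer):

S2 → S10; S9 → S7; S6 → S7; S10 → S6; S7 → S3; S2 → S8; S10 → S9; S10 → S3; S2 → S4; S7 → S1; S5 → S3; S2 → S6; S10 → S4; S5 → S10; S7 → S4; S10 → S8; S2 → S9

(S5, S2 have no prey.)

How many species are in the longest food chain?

One longest chain: S5 → S10 → S6 → S7 → S3.
It has 5 species and 4 links.

5 species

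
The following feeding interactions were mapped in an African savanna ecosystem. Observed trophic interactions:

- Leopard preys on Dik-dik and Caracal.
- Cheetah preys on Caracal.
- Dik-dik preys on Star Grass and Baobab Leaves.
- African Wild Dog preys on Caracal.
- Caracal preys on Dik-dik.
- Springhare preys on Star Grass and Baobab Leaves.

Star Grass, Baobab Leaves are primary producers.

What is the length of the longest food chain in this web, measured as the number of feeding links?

One longest chain: Star Grass → Dik-dik → Caracal → Leopard.
It has 4 species and 3 links.

3 links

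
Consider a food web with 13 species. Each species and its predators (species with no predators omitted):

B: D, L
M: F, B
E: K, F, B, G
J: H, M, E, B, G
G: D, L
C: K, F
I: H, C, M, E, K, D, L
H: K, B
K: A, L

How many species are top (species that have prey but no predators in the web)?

Top species (has prey, but nothing eats it): F, D, A, L.
Count: 4.

4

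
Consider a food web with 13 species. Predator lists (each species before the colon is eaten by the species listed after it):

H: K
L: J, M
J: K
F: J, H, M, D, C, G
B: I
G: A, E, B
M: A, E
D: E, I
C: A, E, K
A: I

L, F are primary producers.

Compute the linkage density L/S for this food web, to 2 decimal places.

There are L = 22 links among S = 13 species.
L/S = 22/13 = 1.6923 ≈ 1.69.

L/S = 1.69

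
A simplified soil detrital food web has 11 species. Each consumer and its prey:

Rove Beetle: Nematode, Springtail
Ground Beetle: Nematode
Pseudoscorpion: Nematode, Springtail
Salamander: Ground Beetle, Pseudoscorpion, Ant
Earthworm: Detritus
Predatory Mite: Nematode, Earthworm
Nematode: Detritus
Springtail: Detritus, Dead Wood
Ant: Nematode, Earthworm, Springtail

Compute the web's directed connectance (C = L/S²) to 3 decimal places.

The web has S = 11 species and L = 17 feeding links.
C = L / S² = 17 / 121 = 0.1405 ≈ 0.140.

C = 0.140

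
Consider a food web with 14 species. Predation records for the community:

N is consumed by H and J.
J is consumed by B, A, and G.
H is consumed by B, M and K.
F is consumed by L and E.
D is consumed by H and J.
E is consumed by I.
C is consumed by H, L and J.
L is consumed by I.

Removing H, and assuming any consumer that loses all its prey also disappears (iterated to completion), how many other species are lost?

2

Remove H.
Round 1: K (all prey gone), M (all prey gone) → extinct.
No further losses. Total secondary extinctions: 2.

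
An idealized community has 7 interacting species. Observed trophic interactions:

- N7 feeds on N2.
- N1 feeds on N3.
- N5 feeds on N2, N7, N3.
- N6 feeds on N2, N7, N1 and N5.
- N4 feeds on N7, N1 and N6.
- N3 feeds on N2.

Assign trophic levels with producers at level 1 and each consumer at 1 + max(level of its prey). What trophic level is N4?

Trophic level 5

N2 is a producer → level 1.
N7 eats N2 → level 2.
N5 eats N7 (level 2); other prey at levels: N2 1, N3 2 → level 3.
N6 eats N5 (level 3); other prey at levels: N2 1, N7 2, N1 3 → level 4.
N4 eats N6 (level 4); other prey at levels: N7 2, N1 3 → level 5.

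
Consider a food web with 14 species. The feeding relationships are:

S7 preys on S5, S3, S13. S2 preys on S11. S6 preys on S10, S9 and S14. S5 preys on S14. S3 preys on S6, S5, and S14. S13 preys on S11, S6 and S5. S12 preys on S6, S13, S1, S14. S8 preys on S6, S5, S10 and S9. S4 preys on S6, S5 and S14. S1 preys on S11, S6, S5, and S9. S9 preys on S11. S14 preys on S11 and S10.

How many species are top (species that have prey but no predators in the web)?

5

Top species (has prey, but nothing eats it): S2, S8, S4, S12, S7.
Count: 5.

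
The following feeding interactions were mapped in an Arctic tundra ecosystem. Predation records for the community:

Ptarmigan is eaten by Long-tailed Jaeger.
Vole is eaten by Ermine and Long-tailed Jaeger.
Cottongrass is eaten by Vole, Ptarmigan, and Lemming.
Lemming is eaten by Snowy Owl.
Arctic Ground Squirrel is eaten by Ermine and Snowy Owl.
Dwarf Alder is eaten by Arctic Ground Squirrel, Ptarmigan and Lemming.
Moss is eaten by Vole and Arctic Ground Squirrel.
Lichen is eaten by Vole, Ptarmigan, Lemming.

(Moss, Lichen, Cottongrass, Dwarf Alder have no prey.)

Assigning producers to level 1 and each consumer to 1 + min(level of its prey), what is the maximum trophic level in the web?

Producers (level 1): Moss, Lichen, Cottongrass, Dwarf Alder.
Following each consumer down to its lowest-level prey: Moss → Vole → Long-tailed Jaeger (levels 1 through 3).
All prey of Long-tailed Jaeger (Vole 2, Ptarmigan 2) are at level 2 or above, so Long-tailed Jaeger is at level 1 + 2 = 3.
Every consumer has at least one prey at level 2 or below, so none exceeds level 3.

3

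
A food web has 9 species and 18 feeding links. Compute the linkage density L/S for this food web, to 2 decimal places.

L/S = 2.00

There are L = 18 links among S = 9 species.
L/S = 18/9 = 2.0000 ≈ 2.00.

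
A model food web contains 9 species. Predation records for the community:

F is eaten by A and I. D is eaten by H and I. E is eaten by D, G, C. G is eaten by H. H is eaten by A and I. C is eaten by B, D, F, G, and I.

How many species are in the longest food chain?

One longest chain: E → C → D → H → I.
It has 5 species and 4 links.

5 species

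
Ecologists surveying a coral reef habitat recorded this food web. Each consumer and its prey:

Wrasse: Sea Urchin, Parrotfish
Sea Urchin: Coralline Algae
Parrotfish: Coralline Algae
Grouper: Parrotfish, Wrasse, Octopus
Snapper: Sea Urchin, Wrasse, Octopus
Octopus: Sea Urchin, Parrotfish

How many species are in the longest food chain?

4 species

One longest chain: Coralline Algae → Sea Urchin → Wrasse → Snapper.
It has 4 species and 3 links.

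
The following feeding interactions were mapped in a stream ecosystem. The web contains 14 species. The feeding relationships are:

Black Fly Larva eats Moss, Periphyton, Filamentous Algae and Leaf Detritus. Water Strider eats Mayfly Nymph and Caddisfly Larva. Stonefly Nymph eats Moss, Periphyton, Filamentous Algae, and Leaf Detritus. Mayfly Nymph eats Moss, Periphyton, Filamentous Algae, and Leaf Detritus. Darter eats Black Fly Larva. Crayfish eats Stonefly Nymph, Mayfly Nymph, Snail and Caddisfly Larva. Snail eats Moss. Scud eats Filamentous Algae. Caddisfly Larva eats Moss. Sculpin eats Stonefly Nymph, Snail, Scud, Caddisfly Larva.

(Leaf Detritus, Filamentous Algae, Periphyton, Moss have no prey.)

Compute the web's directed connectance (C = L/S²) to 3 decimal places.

C = 0.133

The web has S = 14 species and L = 26 feeding links.
C = L / S² = 26 / 196 = 0.1327 ≈ 0.133.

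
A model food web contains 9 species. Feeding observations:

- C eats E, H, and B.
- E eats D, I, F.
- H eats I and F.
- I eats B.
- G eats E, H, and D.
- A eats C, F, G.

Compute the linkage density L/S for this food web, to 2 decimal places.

L/S = 1.67

There are L = 15 links among S = 9 species.
L/S = 15/9 = 1.6667 ≈ 1.67.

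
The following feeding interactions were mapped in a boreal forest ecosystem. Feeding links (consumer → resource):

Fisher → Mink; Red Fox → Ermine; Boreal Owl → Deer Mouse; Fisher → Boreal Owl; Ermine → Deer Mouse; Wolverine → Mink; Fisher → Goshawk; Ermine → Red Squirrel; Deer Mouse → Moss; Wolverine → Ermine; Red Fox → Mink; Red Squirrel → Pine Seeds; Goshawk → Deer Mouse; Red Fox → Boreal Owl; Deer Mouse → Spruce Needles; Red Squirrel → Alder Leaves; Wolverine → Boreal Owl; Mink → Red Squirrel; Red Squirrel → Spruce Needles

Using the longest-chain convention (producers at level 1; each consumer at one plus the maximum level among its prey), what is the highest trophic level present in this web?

4

Producers (level 1): Moss, Pine Seeds, Spruce Needles, Alder Leaves.
Pine Seeds → Red Squirrel → Ermine → Wolverine gives Wolverine level 4.
No species has a prey at level 4, so no species reaches level 5.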